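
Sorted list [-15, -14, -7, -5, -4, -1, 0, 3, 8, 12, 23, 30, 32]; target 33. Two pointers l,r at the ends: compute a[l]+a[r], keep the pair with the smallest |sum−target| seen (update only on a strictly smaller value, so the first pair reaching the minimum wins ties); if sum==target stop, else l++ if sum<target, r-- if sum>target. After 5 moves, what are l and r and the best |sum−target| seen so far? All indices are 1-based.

[1,13] -15+32=17 d=16 * → l++
[2,13] -14+32=18 d=15 * → l++
[3,13] -7+32=25 d=8 * → l++
[4,13] -5+32=27 d=6 * → l++
[5,13] -4+32=28 d=5 * → l++

l=6, r=13, best |Δ|=5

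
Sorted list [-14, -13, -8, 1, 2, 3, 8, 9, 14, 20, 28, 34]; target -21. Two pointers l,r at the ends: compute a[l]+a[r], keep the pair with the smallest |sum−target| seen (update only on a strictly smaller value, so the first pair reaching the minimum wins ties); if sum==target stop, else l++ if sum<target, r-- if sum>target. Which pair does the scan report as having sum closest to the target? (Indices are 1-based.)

[1,12] -14+34=20 d=41 * → r--
[1,11] -14+28=14 d=35 * → r--
[1,10] -14+20=6 d=27 * → r--
[1,9] -14+14=0 d=21 * → r--
[1,8] -14+9=-5 d=16 * → r--
[1,7] -14+8=-6 d=15 * → r--
[1,6] -14+3=-11 d=10 * → r--
[1,5] -14+2=-12 d=9 * → r--
[1,4] -14+1=-13 d=8 * → r--
[1,3] -14+-8=-22 d=1 * → l++
[2,3] -13+-8=-21 d=0 * → stop

pair (-13, -8) with sum -21 (|Δ|=0)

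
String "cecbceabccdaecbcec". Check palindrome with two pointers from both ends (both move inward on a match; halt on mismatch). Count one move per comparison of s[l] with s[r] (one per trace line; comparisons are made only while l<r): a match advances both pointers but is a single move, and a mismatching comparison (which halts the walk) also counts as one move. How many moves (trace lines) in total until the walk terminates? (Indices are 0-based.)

[0,17] 'c'=='c' → l++,r--
[1,16] 'e'=='e' → l++,r--
[2,15] 'c'=='c' → l++,r--
[3,14] 'b'=='b' → l++,r--
[4,13] 'c'=='c' → l++,r--
[5,12] 'e'=='e' → l++,r--
[6,11] 'a'=='a' → l++,r--
[7,10] 'b'!='d' → stop

8 moves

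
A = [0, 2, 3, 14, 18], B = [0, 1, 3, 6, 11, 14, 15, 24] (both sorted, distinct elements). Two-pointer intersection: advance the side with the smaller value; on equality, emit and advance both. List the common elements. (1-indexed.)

intersection = [0, 3, 14]

i=1 j=1: 0==0 emit, i++,j++
i=2 j=2: 2>1, j++
i=2 j=3: 2<3, i++
i=3 j=3: 3==3 emit, i++,j++
i=4 j=4: 14>6, j++
i=4 j=5: 14>11, j++
i=4 j=6: 14==14 emit, i++,j++
i=5 j=7: 18>15, j++
i=5 j=8: 18<24, i++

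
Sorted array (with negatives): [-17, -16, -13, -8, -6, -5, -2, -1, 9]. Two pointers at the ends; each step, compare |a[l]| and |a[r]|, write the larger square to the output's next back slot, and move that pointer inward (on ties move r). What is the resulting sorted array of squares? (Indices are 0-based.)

l=0 r=8: |-17|>|9| out[8]=289, l++
l=1 r=8: |-16|>|9| out[7]=256, l++
l=2 r=8: |-13|>|9| out[6]=169, l++
l=3 r=8: |-8|<=|9| out[5]=81, r--
l=3 r=7: |-8|>|-1| out[4]=64, l++
l=4 r=7: |-6|>|-1| out[3]=36, l++
l=5 r=7: |-5|>|-1| out[2]=25, l++
l=6 r=7: |-2|>|-1| out[1]=4, l++
l=7 r=7: |-1|<=|-1| out[0]=1, r--

[1, 4, 25, 36, 64, 81, 169, 256, 289]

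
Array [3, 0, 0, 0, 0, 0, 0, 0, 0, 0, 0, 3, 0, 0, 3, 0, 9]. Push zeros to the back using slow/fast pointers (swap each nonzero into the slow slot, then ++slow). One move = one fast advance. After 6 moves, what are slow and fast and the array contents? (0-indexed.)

slow=0 fast=0: a[fast]=3≠0 swap→a[0]=3, slow++,fast++
slow=1 fast=1: a[fast]=0, fast++
slow=1 fast=2: a[fast]=0, fast++
slow=1 fast=3: a[fast]=0, fast++
slow=1 fast=4: a[fast]=0, fast++
slow=1 fast=5: a[fast]=0, fast++

slow=1, fast=6, a=[3, 0, 0, 0, 0, 0, 0, 0, 0, 0, 0, 3, 0, 0, 3, 0, 9]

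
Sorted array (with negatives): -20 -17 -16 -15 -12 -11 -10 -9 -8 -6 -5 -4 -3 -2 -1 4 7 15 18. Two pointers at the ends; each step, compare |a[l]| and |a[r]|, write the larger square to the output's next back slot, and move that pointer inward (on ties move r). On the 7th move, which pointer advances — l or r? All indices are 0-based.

l

[0,18] |-20|>|18| out[18]=400 → l++
[1,18] |-17|<=|18| out[17]=324 → r--
[1,17] |-17|>|15| out[16]=289 → l++
[2,17] |-16|>|15| out[15]=256 → l++
[3,17] |-15|<=|15| out[14]=225 → r--
[3,16] |-15|>|7| out[13]=225 → l++
[4,16] |-12|>|7| out[12]=144 → l++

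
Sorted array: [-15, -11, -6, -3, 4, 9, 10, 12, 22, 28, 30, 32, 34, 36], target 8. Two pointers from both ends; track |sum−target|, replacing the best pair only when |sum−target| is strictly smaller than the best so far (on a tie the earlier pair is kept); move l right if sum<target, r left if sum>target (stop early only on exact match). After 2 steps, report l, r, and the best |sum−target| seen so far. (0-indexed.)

l=0, r=11, best |Δ|=11

[0,13] -15+36=21 d=13 * → r--
[0,12] -15+34=19 d=11 * → r--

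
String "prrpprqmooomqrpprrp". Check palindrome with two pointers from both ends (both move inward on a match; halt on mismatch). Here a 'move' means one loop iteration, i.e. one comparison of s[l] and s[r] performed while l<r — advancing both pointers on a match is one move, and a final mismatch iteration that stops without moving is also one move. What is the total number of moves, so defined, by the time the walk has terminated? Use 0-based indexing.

[0,18] 'p'=='p' → l++,r--
[1,17] 'r'=='r' → l++,r--
[2,16] 'r'=='r' → l++,r--
[3,15] 'p'=='p' → l++,r--
[4,14] 'p'=='p' → l++,r--
[5,13] 'r'=='r' → l++,r--
[6,12] 'q'=='q' → l++,r--
[7,11] 'm'=='m' → l++,r--
[8,10] 'o'=='o' → l++,r--

9 moves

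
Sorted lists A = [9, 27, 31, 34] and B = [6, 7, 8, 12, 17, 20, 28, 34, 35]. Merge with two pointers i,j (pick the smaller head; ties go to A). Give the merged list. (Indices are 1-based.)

i=1 j=1: A[i]=9>B[j]=6 take 6, j++
i=1 j=2: A[i]=9>B[j]=7 take 7, j++
i=1 j=3: A[i]=9>B[j]=8 take 8, j++
i=1 j=4: A[i]=9<=B[j]=12 take 9, i++
i=2 j=4: A[i]=27>B[j]=12 take 12, j++
i=2 j=5: A[i]=27>B[j]=17 take 17, j++
i=2 j=6: A[i]=27>B[j]=20 take 20, j++
i=2 j=7: A[i]=27<=B[j]=28 take 27, i++
i=3 j=7: A[i]=31>B[j]=28 take 28, j++
i=3 j=8: A[i]=31<=B[j]=34 take 31, i++
i=4 j=8: A[i]=34<=B[j]=34 take 34, i++
i=5 j=8: A done, take B[j]=34, j++
i=5 j=9: A done, take B[j]=35, j++

[6, 7, 8, 9, 12, 17, 20, 27, 28, 31, 34, 34, 35]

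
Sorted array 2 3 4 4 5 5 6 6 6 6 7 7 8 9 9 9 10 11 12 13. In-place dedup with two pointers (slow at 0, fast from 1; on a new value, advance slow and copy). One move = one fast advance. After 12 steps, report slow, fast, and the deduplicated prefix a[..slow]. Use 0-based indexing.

slow=6, fast=13, prefix=[2, 3, 4, 5, 6, 7, 8]

(s=0,f=1) a[fast]=3≠a[slow]=2 write a[1]=3 → slow++,fast++
(s=1,f=2) a[fast]=4≠a[slow]=3 write a[2]=4 → slow++,fast++
(s=2,f=3) a[fast]=4=a[slow] dup → fast++
(s=2,f=4) a[fast]=5≠a[slow]=4 write a[3]=5 → slow++,fast++
(s=3,f=5) a[fast]=5=a[slow] dup → fast++
(s=3,f=6) a[fast]=6≠a[slow]=5 write a[4]=6 → slow++,fast++
(s=4,f=7) a[fast]=6=a[slow] dup → fast++
(s=4,f=8) a[fast]=6=a[slow] dup → fast++
(s=4,f=9) a[fast]=6=a[slow] dup → fast++
(s=4,f=10) a[fast]=7≠a[slow]=6 write a[5]=7 → slow++,fast++
(s=5,f=11) a[fast]=7=a[slow] dup → fast++
(s=5,f=12) a[fast]=8≠a[slow]=7 write a[6]=8 → slow++,fast++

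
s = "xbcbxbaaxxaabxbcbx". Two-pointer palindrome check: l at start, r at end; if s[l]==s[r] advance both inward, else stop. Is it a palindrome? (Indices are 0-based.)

[0,17] 'x'=='x' → l++,r--
[1,16] 'b'=='b' → l++,r--
[2,15] 'c'=='c' → l++,r--
[3,14] 'b'=='b' → l++,r--
[4,13] 'x'=='x' → l++,r--
[5,12] 'b'=='b' → l++,r--
[6,11] 'a'=='a' → l++,r--
[7,10] 'a'=='a' → l++,r--
[8,9] 'x'=='x' → l++,r--

palindrome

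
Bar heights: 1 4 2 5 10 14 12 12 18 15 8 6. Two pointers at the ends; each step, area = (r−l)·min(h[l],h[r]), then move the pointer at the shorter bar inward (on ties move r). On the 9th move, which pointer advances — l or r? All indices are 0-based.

l

l=0 r=11: min(1,6)*11=11 best=11 *, l++
l=1 r=11: min(4,6)*10=40 best=40 *, l++
l=2 r=11: min(2,6)*9=18 best=40, l++
l=3 r=11: min(5,6)*8=40 best=40, l++
l=4 r=11: min(10,6)*7=42 best=42 *, r--
l=4 r=10: min(10,8)*6=48 best=48 *, r--
l=4 r=9: min(10,15)*5=50 best=50 *, l++
l=5 r=9: min(14,15)*4=56 best=56 *, l++
l=6 r=9: min(12,15)*3=36 best=56, l++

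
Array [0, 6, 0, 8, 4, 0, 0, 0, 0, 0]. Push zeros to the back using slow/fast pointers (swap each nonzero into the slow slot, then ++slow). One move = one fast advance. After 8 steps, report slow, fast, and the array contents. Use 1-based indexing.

slow=4, fast=9, a=[6, 8, 4, 0, 0, 0, 0, 0, 0, 0]

(s=1,f=1) a[fast]=0 → fast++
(s=1,f=2) a[fast]=6≠0 swap→a[1]=6 → slow++,fast++
(s=2,f=3) a[fast]=0 → fast++
(s=2,f=4) a[fast]=8≠0 swap→a[2]=8 → slow++,fast++
(s=3,f=5) a[fast]=4≠0 swap→a[3]=4 → slow++,fast++
(s=4,f=6) a[fast]=0 → fast++
(s=4,f=7) a[fast]=0 → fast++
(s=4,f=8) a[fast]=0 → fast++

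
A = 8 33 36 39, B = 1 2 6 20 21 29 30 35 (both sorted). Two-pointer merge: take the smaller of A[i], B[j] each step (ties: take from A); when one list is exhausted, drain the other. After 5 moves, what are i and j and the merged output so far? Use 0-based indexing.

i=1, j=4, merged so far=[1, 2, 6, 8, 20]

i=0 j=0: A[i]=8>B[j]=1 take 1, j++
i=0 j=1: A[i]=8>B[j]=2 take 2, j++
i=0 j=2: A[i]=8>B[j]=6 take 6, j++
i=0 j=3: A[i]=8<=B[j]=20 take 8, i++
i=1 j=3: A[i]=33>B[j]=20 take 20, j++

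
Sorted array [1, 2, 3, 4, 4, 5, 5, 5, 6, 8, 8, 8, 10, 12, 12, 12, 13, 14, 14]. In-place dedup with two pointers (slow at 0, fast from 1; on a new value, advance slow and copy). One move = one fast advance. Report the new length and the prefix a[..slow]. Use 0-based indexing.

length 11; prefix = [1, 2, 3, 4, 5, 6, 8, 10, 12, 13, 14]

(s=0,f=1) a[fast]=2≠a[slow]=1 write a[1]=2 → slow++,fast++
(s=1,f=2) a[fast]=3≠a[slow]=2 write a[2]=3 → slow++,fast++
(s=2,f=3) a[fast]=4≠a[slow]=3 write a[3]=4 → slow++,fast++
(s=3,f=4) a[fast]=4=a[slow] dup → fast++
(s=3,f=5) a[fast]=5≠a[slow]=4 write a[4]=5 → slow++,fast++
(s=4,f=6) a[fast]=5=a[slow] dup → fast++
(s=4,f=7) a[fast]=5=a[slow] dup → fast++
(s=4,f=8) a[fast]=6≠a[slow]=5 write a[5]=6 → slow++,fast++
(s=5,f=9) a[fast]=8≠a[slow]=6 write a[6]=8 → slow++,fast++
(s=6,f=10) a[fast]=8=a[slow] dup → fast++
(s=6,f=11) a[fast]=8=a[slow] dup → fast++
(s=6,f=12) a[fast]=10≠a[slow]=8 write a[7]=10 → slow++,fast++
(s=7,f=13) a[fast]=12≠a[slow]=10 write a[8]=12 → slow++,fast++
(s=8,f=14) a[fast]=12=a[slow] dup → fast++
(s=8,f=15) a[fast]=12=a[slow] dup → fast++
(s=8,f=16) a[fast]=13≠a[slow]=12 write a[9]=13 → slow++,fast++
(s=9,f=17) a[fast]=14≠a[slow]=13 write a[10]=14 → slow++,fast++
(s=10,f=18) a[fast]=14=a[slow] dup → fast++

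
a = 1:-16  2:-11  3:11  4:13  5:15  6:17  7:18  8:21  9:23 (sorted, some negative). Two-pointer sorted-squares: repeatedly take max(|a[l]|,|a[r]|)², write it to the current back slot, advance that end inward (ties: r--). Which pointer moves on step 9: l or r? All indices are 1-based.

[1,9] |-16|<=|23| out[9]=529 → r--
[1,8] |-16|<=|21| out[8]=441 → r--
[1,7] |-16|<=|18| out[7]=324 → r--
[1,6] |-16|<=|17| out[6]=289 → r--
[1,5] |-16|>|15| out[5]=256 → l++
[2,5] |-11|<=|15| out[4]=225 → r--
[2,4] |-11|<=|13| out[3]=169 → r--
[2,3] |-11|<=|11| out[2]=121 → r--
[2,2] |-11|<=|-11| out[1]=121 → r--

r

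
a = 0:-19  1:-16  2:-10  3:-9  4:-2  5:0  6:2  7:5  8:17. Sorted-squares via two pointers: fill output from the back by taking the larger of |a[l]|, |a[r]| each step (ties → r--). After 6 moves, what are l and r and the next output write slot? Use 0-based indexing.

l=0 r=8: |-19|>|17| out[8]=361, l++
l=1 r=8: |-16|<=|17| out[7]=289, r--
l=1 r=7: |-16|>|5| out[6]=256, l++
l=2 r=7: |-10|>|5| out[5]=100, l++
l=3 r=7: |-9|>|5| out[4]=81, l++
l=4 r=7: |-2|<=|5| out[3]=25, r--

l=4, r=6, next write slot=2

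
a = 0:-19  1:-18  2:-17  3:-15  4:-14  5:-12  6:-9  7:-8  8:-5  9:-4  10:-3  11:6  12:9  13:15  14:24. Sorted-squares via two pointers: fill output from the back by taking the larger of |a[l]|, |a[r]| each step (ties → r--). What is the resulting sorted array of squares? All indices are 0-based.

[9, 16, 25, 36, 64, 81, 81, 144, 196, 225, 225, 289, 324, 361, 576]

[0,14] |-19|<=|24| out[14]=576 → r--
[0,13] |-19|>|15| out[13]=361 → l++
[1,13] |-18|>|15| out[12]=324 → l++
[2,13] |-17|>|15| out[11]=289 → l++
[3,13] |-15|<=|15| out[10]=225 → r--
[3,12] |-15|>|9| out[9]=225 → l++
[4,12] |-14|>|9| out[8]=196 → l++
[5,12] |-12|>|9| out[7]=144 → l++
[6,12] |-9|<=|9| out[6]=81 → r--
[6,11] |-9|>|6| out[5]=81 → l++
[7,11] |-8|>|6| out[4]=64 → l++
[8,11] |-5|<=|6| out[3]=36 → r--
[8,10] |-5|>|-3| out[2]=25 → l++
[9,10] |-4|>|-3| out[1]=16 → l++
[10,10] |-3|<=|-3| out[0]=9 → r--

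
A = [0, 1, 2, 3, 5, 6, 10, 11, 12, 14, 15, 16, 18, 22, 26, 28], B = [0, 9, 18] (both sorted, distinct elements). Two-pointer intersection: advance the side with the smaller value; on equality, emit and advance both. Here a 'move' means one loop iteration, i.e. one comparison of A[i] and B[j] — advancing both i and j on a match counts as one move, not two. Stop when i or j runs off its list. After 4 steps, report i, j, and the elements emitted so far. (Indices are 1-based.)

i=5, j=2, emitted=[0]

[i=1,j=1] 0==0 emit → i++,j++
[i=2,j=2] 1<9 → i++
[i=3,j=2] 2<9 → i++
[i=4,j=2] 3<9 → i++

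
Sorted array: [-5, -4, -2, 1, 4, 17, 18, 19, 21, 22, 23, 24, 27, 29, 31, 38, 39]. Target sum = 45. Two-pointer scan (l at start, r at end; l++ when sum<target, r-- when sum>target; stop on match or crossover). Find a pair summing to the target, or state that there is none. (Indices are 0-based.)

l=0 r=16: -5+39=34 <45, l++
l=1 r=16: -4+39=35 <45, l++
l=2 r=16: -2+39=37 <45, l++
l=3 r=16: 1+39=40 <45, l++
l=4 r=16: 4+39=43 <45, l++
l=5 r=16: 17+39=56 >45, r--
l=5 r=15: 17+38=55 >45, r--
l=5 r=14: 17+31=48 >45, r--
l=5 r=13: 17+29=46 >45, r--
l=5 r=12: 17+27=44 <45, l++
l=6 r=12: 18+27=45, found

(18, 27)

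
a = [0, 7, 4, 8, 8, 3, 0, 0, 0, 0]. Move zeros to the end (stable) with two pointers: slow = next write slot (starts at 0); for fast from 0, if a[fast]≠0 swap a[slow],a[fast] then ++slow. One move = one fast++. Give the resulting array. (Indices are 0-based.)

(s=0,f=0) a[fast]=0 → fast++
(s=0,f=1) a[fast]=7≠0 swap→a[0]=7 → slow++,fast++
(s=1,f=2) a[fast]=4≠0 swap→a[1]=4 → slow++,fast++
(s=2,f=3) a[fast]=8≠0 swap→a[2]=8 → slow++,fast++
(s=3,f=4) a[fast]=8≠0 swap→a[3]=8 → slow++,fast++
(s=4,f=5) a[fast]=3≠0 swap→a[4]=3 → slow++,fast++
(s=5,f=6) a[fast]=0 → fast++
(s=5,f=7) a[fast]=0 → fast++
(s=5,f=8) a[fast]=0 → fast++
(s=5,f=9) a[fast]=0 → fast++

[7, 4, 8, 8, 3, 0, 0, 0, 0, 0]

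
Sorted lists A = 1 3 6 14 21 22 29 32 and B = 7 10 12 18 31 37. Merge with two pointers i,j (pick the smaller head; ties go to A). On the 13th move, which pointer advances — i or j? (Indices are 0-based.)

i=0 j=0: A[i]=1<=B[j]=7 take 1, i++
i=1 j=0: A[i]=3<=B[j]=7 take 3, i++
i=2 j=0: A[i]=6<=B[j]=7 take 6, i++
i=3 j=0: A[i]=14>B[j]=7 take 7, j++
i=3 j=1: A[i]=14>B[j]=10 take 10, j++
i=3 j=2: A[i]=14>B[j]=12 take 12, j++
i=3 j=3: A[i]=14<=B[j]=18 take 14, i++
i=4 j=3: A[i]=21>B[j]=18 take 18, j++
i=4 j=4: A[i]=21<=B[j]=31 take 21, i++
i=5 j=4: A[i]=22<=B[j]=31 take 22, i++
i=6 j=4: A[i]=29<=B[j]=31 take 29, i++
i=7 j=4: A[i]=32>B[j]=31 take 31, j++
i=7 j=5: A[i]=32<=B[j]=37 take 32, i++

i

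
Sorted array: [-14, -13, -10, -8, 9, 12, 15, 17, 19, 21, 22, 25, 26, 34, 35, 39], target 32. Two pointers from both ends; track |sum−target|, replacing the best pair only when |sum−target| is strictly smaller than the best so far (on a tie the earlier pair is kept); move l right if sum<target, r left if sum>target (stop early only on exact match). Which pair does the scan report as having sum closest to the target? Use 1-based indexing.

pair (15, 17) with sum 32 (|Δ|=0)

l=1 r=16: -14+39=25 d=7 *, l++
l=2 r=16: -13+39=26 d=6 *, l++
l=3 r=16: -10+39=29 d=3 *, l++
l=4 r=16: -8+39=31 d=1 *, l++
l=5 r=16: 9+39=48 d=16, r--
l=5 r=15: 9+35=44 d=12, r--
l=5 r=14: 9+34=43 d=11, r--
l=5 r=13: 9+26=35 d=3, r--
l=5 r=12: 9+25=34 d=2, r--
l=5 r=11: 9+22=31 d=1, l++
l=6 r=11: 12+22=34 d=2, r--
l=6 r=10: 12+21=33 d=1, r--
l=6 r=9: 12+19=31 d=1, l++
l=7 r=9: 15+19=34 d=2, r--
l=7 r=8: 15+17=32 d=0 *, stop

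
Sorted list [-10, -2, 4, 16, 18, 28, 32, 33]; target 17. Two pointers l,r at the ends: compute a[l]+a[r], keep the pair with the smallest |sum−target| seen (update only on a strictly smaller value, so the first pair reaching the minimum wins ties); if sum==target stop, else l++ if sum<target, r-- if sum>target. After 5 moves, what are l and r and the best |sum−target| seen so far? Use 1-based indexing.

l=3, r=5, best |Δ|=1

[1,8] -10+33=23 d=6 * → r--
[1,7] -10+32=22 d=5 * → r--
[1,6] -10+28=18 d=1 * → r--
[1,5] -10+18=8 d=9 → l++
[2,5] -2+18=16 d=1 → l++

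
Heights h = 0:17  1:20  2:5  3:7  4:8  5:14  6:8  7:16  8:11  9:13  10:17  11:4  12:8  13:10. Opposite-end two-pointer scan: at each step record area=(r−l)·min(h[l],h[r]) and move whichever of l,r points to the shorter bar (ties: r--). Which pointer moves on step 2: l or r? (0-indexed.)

l=0 r=13: min(17,10)*13=130 best=130 *, r--
l=0 r=12: min(17,8)*12=96 best=130, r--

r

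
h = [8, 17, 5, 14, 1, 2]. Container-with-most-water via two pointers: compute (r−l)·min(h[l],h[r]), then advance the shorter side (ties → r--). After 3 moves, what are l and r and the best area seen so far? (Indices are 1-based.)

[1,6] min(8,2)*5=10 best=10 * → r--
[1,5] min(8,1)*4=4 best=10 → r--
[1,4] min(8,14)*3=24 best=24 * → l++

l=2, r=4, best area=24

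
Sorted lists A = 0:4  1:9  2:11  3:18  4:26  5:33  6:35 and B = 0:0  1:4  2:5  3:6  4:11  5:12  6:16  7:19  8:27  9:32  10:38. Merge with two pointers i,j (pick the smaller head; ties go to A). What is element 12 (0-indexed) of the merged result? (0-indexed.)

i=0 j=0: A[i]=4>B[j]=0 take 0, j++
i=0 j=1: A[i]=4<=B[j]=4 take 4, i++
i=1 j=1: A[i]=9>B[j]=4 take 4, j++
i=1 j=2: A[i]=9>B[j]=5 take 5, j++
i=1 j=3: A[i]=9>B[j]=6 take 6, j++
i=1 j=4: A[i]=9<=B[j]=11 take 9, i++
i=2 j=4: A[i]=11<=B[j]=11 take 11, i++
i=3 j=4: A[i]=18>B[j]=11 take 11, j++
i=3 j=5: A[i]=18>B[j]=12 take 12, j++
i=3 j=6: A[i]=18>B[j]=16 take 16, j++
i=3 j=7: A[i]=18<=B[j]=19 take 18, i++
i=4 j=7: A[i]=26>B[j]=19 take 19, j++
i=4 j=8: A[i]=26<=B[j]=27 take 26, i++
i=5 j=8: A[i]=33>B[j]=27 take 27, j++
i=5 j=9: A[i]=33>B[j]=32 take 32, j++
i=5 j=10: A[i]=33<=B[j]=38 take 33, i++
i=6 j=10: A[i]=35<=B[j]=38 take 35, i++
i=7 j=10: A done, take B[j]=38, j++

merged[12] = 26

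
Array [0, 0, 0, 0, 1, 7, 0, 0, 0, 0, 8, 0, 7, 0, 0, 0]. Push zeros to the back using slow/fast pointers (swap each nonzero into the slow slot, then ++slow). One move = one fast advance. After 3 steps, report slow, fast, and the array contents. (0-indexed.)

slow=0 fast=0: a[fast]=0, fast++
slow=0 fast=1: a[fast]=0, fast++
slow=0 fast=2: a[fast]=0, fast++

slow=0, fast=3, a=[0, 0, 0, 0, 1, 7, 0, 0, 0, 0, 8, 0, 7, 0, 0, 0]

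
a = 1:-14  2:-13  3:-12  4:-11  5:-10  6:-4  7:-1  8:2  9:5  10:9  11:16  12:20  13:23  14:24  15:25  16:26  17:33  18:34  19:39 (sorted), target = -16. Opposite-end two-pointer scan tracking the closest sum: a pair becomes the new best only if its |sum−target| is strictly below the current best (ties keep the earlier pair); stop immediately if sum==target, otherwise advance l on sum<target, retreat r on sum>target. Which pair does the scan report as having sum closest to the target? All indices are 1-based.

l=1 r=19: -14+39=25 d=41 *, r--
l=1 r=18: -14+34=20 d=36 *, r--
l=1 r=17: -14+33=19 d=35 *, r--
l=1 r=16: -14+26=12 d=28 *, r--
l=1 r=15: -14+25=11 d=27 *, r--
l=1 r=14: -14+24=10 d=26 *, r--
l=1 r=13: -14+23=9 d=25 *, r--
l=1 r=12: -14+20=6 d=22 *, r--
l=1 r=11: -14+16=2 d=18 *, r--
l=1 r=10: -14+9=-5 d=11 *, r--
l=1 r=9: -14+5=-9 d=7 *, r--
l=1 r=8: -14+2=-12 d=4 *, r--
l=1 r=7: -14+-1=-15 d=1 *, r--
l=1 r=6: -14+-4=-18 d=2, l++
l=2 r=6: -13+-4=-17 d=1, l++
l=3 r=6: -12+-4=-16 d=0 *, stop

pair (-12, -4) with sum -16 (|Δ|=0)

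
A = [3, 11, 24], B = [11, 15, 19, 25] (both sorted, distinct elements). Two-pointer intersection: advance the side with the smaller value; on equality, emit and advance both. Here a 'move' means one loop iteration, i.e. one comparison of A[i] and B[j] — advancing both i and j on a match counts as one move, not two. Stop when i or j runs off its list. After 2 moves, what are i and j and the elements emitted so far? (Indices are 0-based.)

i=0 j=0: 3<11, i++
i=1 j=0: 11==11 emit, i++,j++

i=2, j=1, emitted=[11]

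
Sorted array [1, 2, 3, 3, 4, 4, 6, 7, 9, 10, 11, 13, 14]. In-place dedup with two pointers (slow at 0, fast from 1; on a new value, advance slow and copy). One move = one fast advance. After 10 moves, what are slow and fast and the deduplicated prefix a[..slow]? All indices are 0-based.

slow=8, fast=11, prefix=[1, 2, 3, 4, 6, 7, 9, 10, 11]

(s=0,f=1) a[fast]=2≠a[slow]=1 write a[1]=2 → slow++,fast++
(s=1,f=2) a[fast]=3≠a[slow]=2 write a[2]=3 → slow++,fast++
(s=2,f=3) a[fast]=3=a[slow] dup → fast++
(s=2,f=4) a[fast]=4≠a[slow]=3 write a[3]=4 → slow++,fast++
(s=3,f=5) a[fast]=4=a[slow] dup → fast++
(s=3,f=6) a[fast]=6≠a[slow]=4 write a[4]=6 → slow++,fast++
(s=4,f=7) a[fast]=7≠a[slow]=6 write a[5]=7 → slow++,fast++
(s=5,f=8) a[fast]=9≠a[slow]=7 write a[6]=9 → slow++,fast++
(s=6,f=9) a[fast]=10≠a[slow]=9 write a[7]=10 → slow++,fast++
(s=7,f=10) a[fast]=11≠a[slow]=10 write a[8]=11 → slow++,fast++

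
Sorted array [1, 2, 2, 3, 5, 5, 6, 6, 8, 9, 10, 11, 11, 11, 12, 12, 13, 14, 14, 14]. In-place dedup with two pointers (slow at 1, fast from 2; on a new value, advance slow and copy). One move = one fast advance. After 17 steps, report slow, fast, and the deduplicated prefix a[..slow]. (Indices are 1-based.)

slow=12, fast=19, prefix=[1, 2, 3, 5, 6, 8, 9, 10, 11, 12, 13, 14]

(s=1,f=2) a[fast]=2≠a[slow]=1 write a[2]=2 → slow++,fast++
(s=2,f=3) a[fast]=2=a[slow] dup → fast++
(s=2,f=4) a[fast]=3≠a[slow]=2 write a[3]=3 → slow++,fast++
(s=3,f=5) a[fast]=5≠a[slow]=3 write a[4]=5 → slow++,fast++
(s=4,f=6) a[fast]=5=a[slow] dup → fast++
(s=4,f=7) a[fast]=6≠a[slow]=5 write a[5]=6 → slow++,fast++
(s=5,f=8) a[fast]=6=a[slow] dup → fast++
(s=5,f=9) a[fast]=8≠a[slow]=6 write a[6]=8 → slow++,fast++
(s=6,f=10) a[fast]=9≠a[slow]=8 write a[7]=9 → slow++,fast++
(s=7,f=11) a[fast]=10≠a[slow]=9 write a[8]=10 → slow++,fast++
(s=8,f=12) a[fast]=11≠a[slow]=10 write a[9]=11 → slow++,fast++
(s=9,f=13) a[fast]=11=a[slow] dup → fast++
(s=9,f=14) a[fast]=11=a[slow] dup → fast++
(s=9,f=15) a[fast]=12≠a[slow]=11 write a[10]=12 → slow++,fast++
(s=10,f=16) a[fast]=12=a[slow] dup → fast++
(s=10,f=17) a[fast]=13≠a[slow]=12 write a[11]=13 → slow++,fast++
(s=11,f=18) a[fast]=14≠a[slow]=13 write a[12]=14 → slow++,fast++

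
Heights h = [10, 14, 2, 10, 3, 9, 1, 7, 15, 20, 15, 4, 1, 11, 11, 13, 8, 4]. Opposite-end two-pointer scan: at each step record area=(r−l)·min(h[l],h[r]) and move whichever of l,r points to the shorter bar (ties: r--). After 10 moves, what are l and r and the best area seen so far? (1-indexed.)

l=4, r=11, best area=182

l=1 r=18: min(10,4)*17=68 best=68 *, r--
l=1 r=17: min(10,8)*16=128 best=128 *, r--
l=1 r=16: min(10,13)*15=150 best=150 *, l++
l=2 r=16: min(14,13)*14=182 best=182 *, r--
l=2 r=15: min(14,11)*13=143 best=182, r--
l=2 r=14: min(14,11)*12=132 best=182, r--
l=2 r=13: min(14,1)*11=11 best=182, r--
l=2 r=12: min(14,4)*10=40 best=182, r--
l=2 r=11: min(14,15)*9=126 best=182, l++
l=3 r=11: min(2,15)*8=16 best=182, l++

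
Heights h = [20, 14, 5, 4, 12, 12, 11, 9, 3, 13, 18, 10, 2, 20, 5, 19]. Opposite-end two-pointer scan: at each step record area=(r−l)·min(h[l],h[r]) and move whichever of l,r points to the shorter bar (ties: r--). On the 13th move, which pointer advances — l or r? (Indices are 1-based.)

r

[1,16] min(20,19)*15=285 best=285 * → r--
[1,15] min(20,5)*14=70 best=285 → r--
[1,14] min(20,20)*13=260 best=285 → r--
[1,13] min(20,2)*12=24 best=285 → r--
[1,12] min(20,10)*11=110 best=285 → r--
[1,11] min(20,18)*10=180 best=285 → r--
[1,10] min(20,13)*9=117 best=285 → r--
[1,9] min(20,3)*8=24 best=285 → r--
[1,8] min(20,9)*7=63 best=285 → r--
[1,7] min(20,11)*6=66 best=285 → r--
[1,6] min(20,12)*5=60 best=285 → r--
[1,5] min(20,12)*4=48 best=285 → r--
[1,4] min(20,4)*3=12 best=285 → r--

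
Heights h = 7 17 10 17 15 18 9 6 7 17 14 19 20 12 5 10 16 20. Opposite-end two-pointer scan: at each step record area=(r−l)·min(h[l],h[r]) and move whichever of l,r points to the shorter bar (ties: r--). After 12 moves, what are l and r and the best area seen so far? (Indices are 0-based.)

l=0 r=17: min(7,20)*17=119 best=119 *, l++
l=1 r=17: min(17,20)*16=272 best=272 *, l++
l=2 r=17: min(10,20)*15=150 best=272, l++
l=3 r=17: min(17,20)*14=238 best=272, l++
l=4 r=17: min(15,20)*13=195 best=272, l++
l=5 r=17: min(18,20)*12=216 best=272, l++
l=6 r=17: min(9,20)*11=99 best=272, l++
l=7 r=17: min(6,20)*10=60 best=272, l++
l=8 r=17: min(7,20)*9=63 best=272, l++
l=9 r=17: min(17,20)*8=136 best=272, l++
l=10 r=17: min(14,20)*7=98 best=272, l++
l=11 r=17: min(19,20)*6=114 best=272, l++

l=12, r=17, best area=272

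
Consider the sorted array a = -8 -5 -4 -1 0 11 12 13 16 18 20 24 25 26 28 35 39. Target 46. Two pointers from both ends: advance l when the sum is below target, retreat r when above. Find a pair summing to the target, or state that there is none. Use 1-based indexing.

[1,17] -8+39=31 <46 → l++
[2,17] -5+39=34 <46 → l++
[3,17] -4+39=35 <46 → l++
[4,17] -1+39=38 <46 → l++
[5,17] 0+39=39 <46 → l++
[6,17] 11+39=50 >46 → r--
[6,16] 11+35=46 → found

(11, 35)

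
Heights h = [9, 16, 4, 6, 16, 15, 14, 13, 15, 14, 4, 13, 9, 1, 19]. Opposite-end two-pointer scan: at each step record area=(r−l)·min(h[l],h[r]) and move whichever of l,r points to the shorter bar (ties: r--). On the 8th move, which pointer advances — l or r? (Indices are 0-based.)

l

[0,14] min(9,19)*14=126 best=126 * → l++
[1,14] min(16,19)*13=208 best=208 * → l++
[2,14] min(4,19)*12=48 best=208 → l++
[3,14] min(6,19)*11=66 best=208 → l++
[4,14] min(16,19)*10=160 best=208 → l++
[5,14] min(15,19)*9=135 best=208 → l++
[6,14] min(14,19)*8=112 best=208 → l++
[7,14] min(13,19)*7=91 best=208 → l++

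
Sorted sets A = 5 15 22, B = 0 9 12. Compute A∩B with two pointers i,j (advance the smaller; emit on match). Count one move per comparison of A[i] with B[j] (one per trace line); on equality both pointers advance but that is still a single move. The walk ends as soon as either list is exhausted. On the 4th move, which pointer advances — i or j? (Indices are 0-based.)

[i=0,j=0] 5>0 → j++
[i=0,j=1] 5<9 → i++
[i=1,j=1] 15>9 → j++
[i=1,j=2] 15>12 → j++

j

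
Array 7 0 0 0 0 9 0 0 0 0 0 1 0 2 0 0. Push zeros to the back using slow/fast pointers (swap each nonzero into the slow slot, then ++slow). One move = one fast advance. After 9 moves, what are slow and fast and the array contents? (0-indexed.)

slow=0 fast=0: a[fast]=7≠0 swap→a[0]=7, slow++,fast++
slow=1 fast=1: a[fast]=0, fast++
slow=1 fast=2: a[fast]=0, fast++
slow=1 fast=3: a[fast]=0, fast++
slow=1 fast=4: a[fast]=0, fast++
slow=1 fast=5: a[fast]=9≠0 swap→a[1]=9, slow++,fast++
slow=2 fast=6: a[fast]=0, fast++
slow=2 fast=7: a[fast]=0, fast++
slow=2 fast=8: a[fast]=0, fast++

slow=2, fast=9, a=[7, 9, 0, 0, 0, 0, 0, 0, 0, 0, 0, 1, 0, 2, 0, 0]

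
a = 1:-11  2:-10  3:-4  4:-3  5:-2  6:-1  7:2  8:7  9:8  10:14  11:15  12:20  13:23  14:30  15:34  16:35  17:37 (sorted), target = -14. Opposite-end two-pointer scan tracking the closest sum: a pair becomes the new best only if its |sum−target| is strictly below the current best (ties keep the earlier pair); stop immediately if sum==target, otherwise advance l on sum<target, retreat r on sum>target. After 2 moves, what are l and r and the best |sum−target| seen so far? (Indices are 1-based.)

l=1 r=17: -11+37=26 d=40 *, r--
l=1 r=16: -11+35=24 d=38 *, r--

l=1, r=15, best |Δ|=38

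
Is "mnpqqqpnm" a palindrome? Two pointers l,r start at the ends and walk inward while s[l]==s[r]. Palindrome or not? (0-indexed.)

palindrome

[0,8] 'm'=='m' → l++,r--
[1,7] 'n'=='n' → l++,r--
[2,6] 'p'=='p' → l++,r--
[3,5] 'q'=='q' → l++,r--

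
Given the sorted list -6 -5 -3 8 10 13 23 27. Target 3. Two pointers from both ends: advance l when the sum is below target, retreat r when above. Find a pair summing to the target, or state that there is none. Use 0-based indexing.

(-5, 8)

[0,7] -6+27=21 >3 → r--
[0,6] -6+23=17 >3 → r--
[0,5] -6+13=7 >3 → r--
[0,4] -6+10=4 >3 → r--
[0,3] -6+8=2 <3 → l++
[1,3] -5+8=3 → found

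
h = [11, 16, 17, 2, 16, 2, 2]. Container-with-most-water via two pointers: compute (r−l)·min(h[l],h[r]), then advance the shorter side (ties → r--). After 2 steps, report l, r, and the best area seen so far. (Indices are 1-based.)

[1,7] min(11,2)*6=12 best=12 * → r--
[1,6] min(11,2)*5=10 best=12 → r--

l=1, r=5, best area=12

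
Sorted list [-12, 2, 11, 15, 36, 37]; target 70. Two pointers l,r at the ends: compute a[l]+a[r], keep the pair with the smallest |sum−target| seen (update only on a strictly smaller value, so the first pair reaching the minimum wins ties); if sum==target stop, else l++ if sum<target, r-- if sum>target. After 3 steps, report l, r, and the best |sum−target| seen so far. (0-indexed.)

[0,5] -12+37=25 d=45 * → l++
[1,5] 2+37=39 d=31 * → l++
[2,5] 11+37=48 d=22 * → l++

l=3, r=5, best |Δ|=22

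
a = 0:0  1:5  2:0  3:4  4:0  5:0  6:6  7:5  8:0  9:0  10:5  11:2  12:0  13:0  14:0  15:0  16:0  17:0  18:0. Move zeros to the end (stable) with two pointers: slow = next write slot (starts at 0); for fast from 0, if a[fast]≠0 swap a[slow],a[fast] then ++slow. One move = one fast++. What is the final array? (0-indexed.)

slow=0 fast=0: a[fast]=0, fast++
slow=0 fast=1: a[fast]=5≠0 swap→a[0]=5, slow++,fast++
slow=1 fast=2: a[fast]=0, fast++
slow=1 fast=3: a[fast]=4≠0 swap→a[1]=4, slow++,fast++
slow=2 fast=4: a[fast]=0, fast++
slow=2 fast=5: a[fast]=0, fast++
slow=2 fast=6: a[fast]=6≠0 swap→a[2]=6, slow++,fast++
slow=3 fast=7: a[fast]=5≠0 swap→a[3]=5, slow++,fast++
slow=4 fast=8: a[fast]=0, fast++
slow=4 fast=9: a[fast]=0, fast++
slow=4 fast=10: a[fast]=5≠0 swap→a[4]=5, slow++,fast++
slow=5 fast=11: a[fast]=2≠0 swap→a[5]=2, slow++,fast++
slow=6 fast=12: a[fast]=0, fast++
slow=6 fast=13: a[fast]=0, fast++
slow=6 fast=14: a[fast]=0, fast++
slow=6 fast=15: a[fast]=0, fast++
slow=6 fast=16: a[fast]=0, fast++
slow=6 fast=17: a[fast]=0, fast++
slow=6 fast=18: a[fast]=0, fast++

[5, 4, 6, 5, 5, 2, 0, 0, 0, 0, 0, 0, 0, 0, 0, 0, 0, 0, 0]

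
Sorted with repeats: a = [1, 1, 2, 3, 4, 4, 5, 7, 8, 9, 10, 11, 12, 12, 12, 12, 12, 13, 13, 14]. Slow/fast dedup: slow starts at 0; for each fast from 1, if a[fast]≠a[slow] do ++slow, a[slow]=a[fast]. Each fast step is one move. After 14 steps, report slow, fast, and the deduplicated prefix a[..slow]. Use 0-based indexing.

slow=10, fast=15, prefix=[1, 2, 3, 4, 5, 7, 8, 9, 10, 11, 12]

slow=0 fast=1: a[fast]=1=a[slow] dup, fast++
slow=0 fast=2: a[fast]=2≠a[slow]=1 write a[1]=2, slow++,fast++
slow=1 fast=3: a[fast]=3≠a[slow]=2 write a[2]=3, slow++,fast++
slow=2 fast=4: a[fast]=4≠a[slow]=3 write a[3]=4, slow++,fast++
slow=3 fast=5: a[fast]=4=a[slow] dup, fast++
slow=3 fast=6: a[fast]=5≠a[slow]=4 write a[4]=5, slow++,fast++
slow=4 fast=7: a[fast]=7≠a[slow]=5 write a[5]=7, slow++,fast++
slow=5 fast=8: a[fast]=8≠a[slow]=7 write a[6]=8, slow++,fast++
slow=6 fast=9: a[fast]=9≠a[slow]=8 write a[7]=9, slow++,fast++
slow=7 fast=10: a[fast]=10≠a[slow]=9 write a[8]=10, slow++,fast++
slow=8 fast=11: a[fast]=11≠a[slow]=10 write a[9]=11, slow++,fast++
slow=9 fast=12: a[fast]=12≠a[slow]=11 write a[10]=12, slow++,fast++
slow=10 fast=13: a[fast]=12=a[slow] dup, fast++
slow=10 fast=14: a[fast]=12=a[slow] dup, fast++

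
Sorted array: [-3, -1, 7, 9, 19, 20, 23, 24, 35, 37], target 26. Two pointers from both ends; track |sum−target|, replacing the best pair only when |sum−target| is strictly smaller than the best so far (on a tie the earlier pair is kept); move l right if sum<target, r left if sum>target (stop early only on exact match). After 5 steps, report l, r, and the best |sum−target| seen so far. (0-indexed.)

l=2, r=6, best |Δ|=3

[0,9] -3+37=34 d=8 * → r--
[0,8] -3+35=32 d=6 * → r--
[0,7] -3+24=21 d=5 * → l++
[1,7] -1+24=23 d=3 * → l++
[2,7] 7+24=31 d=5 → r--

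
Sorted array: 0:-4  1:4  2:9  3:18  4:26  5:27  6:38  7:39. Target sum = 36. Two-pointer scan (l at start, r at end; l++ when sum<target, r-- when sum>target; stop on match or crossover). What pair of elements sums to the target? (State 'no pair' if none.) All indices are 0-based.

l=0 r=7: -4+39=35 <36, l++
l=1 r=7: 4+39=43 >36, r--
l=1 r=6: 4+38=42 >36, r--
l=1 r=5: 4+27=31 <36, l++
l=2 r=5: 9+27=36, found

(9, 27)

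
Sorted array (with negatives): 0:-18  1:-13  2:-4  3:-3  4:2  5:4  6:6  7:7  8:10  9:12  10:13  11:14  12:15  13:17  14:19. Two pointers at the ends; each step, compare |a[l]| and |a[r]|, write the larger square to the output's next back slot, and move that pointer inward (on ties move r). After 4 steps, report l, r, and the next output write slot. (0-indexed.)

l=0 r=14: |-18|<=|19| out[14]=361, r--
l=0 r=13: |-18|>|17| out[13]=324, l++
l=1 r=13: |-13|<=|17| out[12]=289, r--
l=1 r=12: |-13|<=|15| out[11]=225, r--

l=1, r=11, next write slot=10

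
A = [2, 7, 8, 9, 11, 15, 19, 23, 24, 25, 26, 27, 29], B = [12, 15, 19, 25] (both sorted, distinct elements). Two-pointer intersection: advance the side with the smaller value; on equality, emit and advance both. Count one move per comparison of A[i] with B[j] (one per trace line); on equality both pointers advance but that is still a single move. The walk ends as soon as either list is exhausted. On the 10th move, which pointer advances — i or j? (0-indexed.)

i

[i=0,j=0] 2<12 → i++
[i=1,j=0] 7<12 → i++
[i=2,j=0] 8<12 → i++
[i=3,j=0] 9<12 → i++
[i=4,j=0] 11<12 → i++
[i=5,j=0] 15>12 → j++
[i=5,j=1] 15==15 emit → i++,j++
[i=6,j=2] 19==19 emit → i++,j++
[i=7,j=3] 23<25 → i++
[i=8,j=3] 24<25 → i++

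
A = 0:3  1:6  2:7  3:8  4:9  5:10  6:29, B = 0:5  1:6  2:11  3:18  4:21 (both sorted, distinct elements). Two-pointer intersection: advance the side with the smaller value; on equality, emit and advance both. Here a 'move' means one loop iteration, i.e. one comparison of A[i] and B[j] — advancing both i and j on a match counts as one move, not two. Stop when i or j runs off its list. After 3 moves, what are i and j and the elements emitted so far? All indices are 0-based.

[i=0,j=0] 3<5 → i++
[i=1,j=0] 6>5 → j++
[i=1,j=1] 6==6 emit → i++,j++

i=2, j=2, emitted=[6]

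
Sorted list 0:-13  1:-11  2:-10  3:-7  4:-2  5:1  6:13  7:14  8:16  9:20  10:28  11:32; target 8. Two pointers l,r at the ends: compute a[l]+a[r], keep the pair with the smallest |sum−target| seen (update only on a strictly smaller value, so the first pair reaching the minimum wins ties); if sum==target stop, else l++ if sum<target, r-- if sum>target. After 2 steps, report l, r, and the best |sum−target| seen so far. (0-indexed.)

l=0, r=9, best |Δ|=7

[0,11] -13+32=19 d=11 * → r--
[0,10] -13+28=15 d=7 * → r--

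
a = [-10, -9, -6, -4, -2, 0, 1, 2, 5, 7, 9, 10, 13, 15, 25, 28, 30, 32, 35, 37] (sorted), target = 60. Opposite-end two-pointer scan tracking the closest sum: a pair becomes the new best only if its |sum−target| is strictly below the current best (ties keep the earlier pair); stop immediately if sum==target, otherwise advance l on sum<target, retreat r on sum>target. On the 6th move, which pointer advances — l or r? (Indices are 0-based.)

l

[0,19] -10+37=27 d=33 * → l++
[1,19] -9+37=28 d=32 * → l++
[2,19] -6+37=31 d=29 * → l++
[3,19] -4+37=33 d=27 * → l++
[4,19] -2+37=35 d=25 * → l++
[5,19] 0+37=37 d=23 * → l++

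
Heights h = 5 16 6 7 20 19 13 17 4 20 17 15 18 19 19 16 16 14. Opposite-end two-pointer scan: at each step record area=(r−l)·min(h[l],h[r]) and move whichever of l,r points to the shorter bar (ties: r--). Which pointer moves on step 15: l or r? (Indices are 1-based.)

r

l=1 r=18: min(5,14)*17=85 best=85 *, l++
l=2 r=18: min(16,14)*16=224 best=224 *, r--
l=2 r=17: min(16,16)*15=240 best=240 *, r--
l=2 r=16: min(16,16)*14=224 best=240, r--
l=2 r=15: min(16,19)*13=208 best=240, l++
l=3 r=15: min(6,19)*12=72 best=240, l++
l=4 r=15: min(7,19)*11=77 best=240, l++
l=5 r=15: min(20,19)*10=190 best=240, r--
l=5 r=14: min(20,19)*9=171 best=240, r--
l=5 r=13: min(20,18)*8=144 best=240, r--
l=5 r=12: min(20,15)*7=105 best=240, r--
l=5 r=11: min(20,17)*6=102 best=240, r--
l=5 r=10: min(20,20)*5=100 best=240, r--
l=5 r=9: min(20,4)*4=16 best=240, r--
l=5 r=8: min(20,17)*3=51 best=240, r--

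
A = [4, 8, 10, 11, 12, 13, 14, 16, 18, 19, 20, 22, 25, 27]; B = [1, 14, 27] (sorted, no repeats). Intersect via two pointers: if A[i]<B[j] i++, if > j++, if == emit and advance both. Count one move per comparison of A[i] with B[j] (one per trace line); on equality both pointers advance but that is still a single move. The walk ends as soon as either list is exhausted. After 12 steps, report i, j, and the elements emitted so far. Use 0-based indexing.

i=11, j=2, emitted=[14]

i=0 j=0: 4>1, j++
i=0 j=1: 4<14, i++
i=1 j=1: 8<14, i++
i=2 j=1: 10<14, i++
i=3 j=1: 11<14, i++
i=4 j=1: 12<14, i++
i=5 j=1: 13<14, i++
i=6 j=1: 14==14 emit, i++,j++
i=7 j=2: 16<27, i++
i=8 j=2: 18<27, i++
i=9 j=2: 19<27, i++
i=10 j=2: 20<27, i++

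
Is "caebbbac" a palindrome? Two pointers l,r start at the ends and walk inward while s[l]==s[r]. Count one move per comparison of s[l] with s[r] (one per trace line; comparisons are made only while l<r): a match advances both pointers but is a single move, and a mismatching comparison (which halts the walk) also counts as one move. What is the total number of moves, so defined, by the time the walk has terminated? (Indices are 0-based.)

3 moves

l=0 r=7: 'c'=='c', l++,r--
l=1 r=6: 'a'=='a', l++,r--
l=2 r=5: 'e'!='b', stop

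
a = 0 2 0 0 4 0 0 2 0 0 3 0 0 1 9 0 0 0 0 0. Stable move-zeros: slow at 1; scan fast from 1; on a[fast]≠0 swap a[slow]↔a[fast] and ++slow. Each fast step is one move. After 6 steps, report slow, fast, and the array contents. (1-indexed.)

slow=3, fast=7, a=[2, 4, 0, 0, 0, 0, 0, 2, 0, 0, 3, 0, 0, 1, 9, 0, 0, 0, 0, 0]

slow=1 fast=1: a[fast]=0, fast++
slow=1 fast=2: a[fast]=2≠0 swap→a[1]=2, slow++,fast++
slow=2 fast=3: a[fast]=0, fast++
slow=2 fast=4: a[fast]=0, fast++
slow=2 fast=5: a[fast]=4≠0 swap→a[2]=4, slow++,fast++
slow=3 fast=6: a[fast]=0, fast++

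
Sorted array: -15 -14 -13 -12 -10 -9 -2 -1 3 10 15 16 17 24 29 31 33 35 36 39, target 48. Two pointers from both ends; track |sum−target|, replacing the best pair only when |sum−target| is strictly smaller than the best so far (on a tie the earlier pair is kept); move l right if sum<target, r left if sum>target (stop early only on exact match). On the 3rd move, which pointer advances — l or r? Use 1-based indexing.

[1,20] -15+39=24 d=24 * → l++
[2,20] -14+39=25 d=23 * → l++
[3,20] -13+39=26 d=22 * → l++

l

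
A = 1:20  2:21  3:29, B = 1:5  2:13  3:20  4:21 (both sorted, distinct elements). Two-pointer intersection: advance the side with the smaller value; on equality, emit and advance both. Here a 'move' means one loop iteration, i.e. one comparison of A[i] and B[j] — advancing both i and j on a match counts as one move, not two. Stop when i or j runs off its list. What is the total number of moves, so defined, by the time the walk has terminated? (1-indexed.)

[i=1,j=1] 20>5 → j++
[i=1,j=2] 20>13 → j++
[i=1,j=3] 20==20 emit → i++,j++
[i=2,j=4] 21==21 emit → i++,j++

4 moves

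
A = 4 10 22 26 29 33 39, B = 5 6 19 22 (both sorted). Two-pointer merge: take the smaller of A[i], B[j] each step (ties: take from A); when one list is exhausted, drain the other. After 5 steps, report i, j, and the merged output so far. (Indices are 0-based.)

i=2, j=3, merged so far=[4, 5, 6, 10, 19]

[i=0,j=0] A[i]=4<=B[j]=5 take 4 → i++
[i=1,j=0] A[i]=10>B[j]=5 take 5 → j++
[i=1,j=1] A[i]=10>B[j]=6 take 6 → j++
[i=1,j=2] A[i]=10<=B[j]=19 take 10 → i++
[i=2,j=2] A[i]=22>B[j]=19 take 19 → j++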